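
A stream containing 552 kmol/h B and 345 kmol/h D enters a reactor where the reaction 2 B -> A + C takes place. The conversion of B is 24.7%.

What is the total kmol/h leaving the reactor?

897 kmol/h

B reacted = 0.247 × 552 = 136.3 kmol/h; ν_B = −2, so ξ = 136.3/2 = 68.17 kmol/h.
Outlet amounts (n = n₀ + ν ξ):
  B: 552 − 2(68.17) = 415.7
  A: 0 + 1(68.17) = 68.17
  C: 0 + 1(68.17) = 68.17
  D: 345 (inert)
Total out = 415.7 + 68.17 + 68.17 + 345 = 897 kmol/h.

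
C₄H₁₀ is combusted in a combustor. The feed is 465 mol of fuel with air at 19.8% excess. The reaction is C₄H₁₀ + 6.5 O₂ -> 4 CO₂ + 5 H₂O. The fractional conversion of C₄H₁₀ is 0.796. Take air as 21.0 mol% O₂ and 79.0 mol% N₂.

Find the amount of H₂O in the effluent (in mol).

1850 mol

Stoichiometric O₂ = 6.5 × 465 = 3022 mol; O₂ fed = 3022 × 1.198 = 3621 mol.
N₂ fed = 3621 × 79/21 = 13620 mol.
Fuel reacted = 0.796 × 465 → ξ = 370.1 mol.
Outlet (n = n₀ + ν ξ):
  C₄H₁₀: 465 − 1(370.1) = 94.86
  O₂: 3621 − 6.5(370.1) = 1215
  N₂: 13620 (inert)
  CO₂: 0 + 4(370.1) = 1481
  H₂O: 0 + 5(370.1) = 1851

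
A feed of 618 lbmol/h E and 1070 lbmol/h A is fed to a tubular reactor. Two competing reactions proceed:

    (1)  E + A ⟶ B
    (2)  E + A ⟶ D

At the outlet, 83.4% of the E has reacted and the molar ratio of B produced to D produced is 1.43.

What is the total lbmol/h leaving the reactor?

1170 lbmol/h

Conversion of E: E consumed = 0.834 × 618 = 515.4 lbmol/h = 1ξ₁ + 1ξ₂.
Selectivity: 1ξ₁ / (1ξ₂) = 1.43 → ξ₁ = 1.43 ξ₂.
Substitute: (1·1.43 + 1) ξ₂ = 515.4 → ξ₂ = 212.1 lbmol/h, ξ₁ = 303.3 lbmol/h.
Outlet amounts (n = n₀ + Σ ν·ξ):
  E: 618 − 1(303.3) − 1(212.1) = 102.6
  A: 1070 − 1(303.3) − 1(212.1) = 554.6
  B: 0 + 1(303.3) = 303.3
  D: 0 + 1(212.1) = 212.1
Total out = 102.6 + 554.6 + 303.3 + 212.1 = 1173 lbmol/h.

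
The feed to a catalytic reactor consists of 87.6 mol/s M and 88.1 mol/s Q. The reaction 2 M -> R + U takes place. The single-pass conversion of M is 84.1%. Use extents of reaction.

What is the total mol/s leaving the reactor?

M reacted = 0.841 × 87.6 = 73.67 mol/s; ν_M = −2, so ξ = 73.67/2 = 36.84 mol/s.
Outlet amounts (n = n₀ + ν ξ):
  M: 87.6 − 2(36.84) = 13.93
  R: 0 + 1(36.84) = 36.84
  U: 0 + 1(36.84) = 36.84
  Q: 88.1 (inert)
Total out = 13.93 + 36.84 + 36.84 + 88.1 = 175.7 mol/s.

176 mol/s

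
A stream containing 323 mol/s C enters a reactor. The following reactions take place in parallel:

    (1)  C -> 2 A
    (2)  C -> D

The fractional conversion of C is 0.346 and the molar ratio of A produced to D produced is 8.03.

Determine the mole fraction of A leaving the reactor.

0.434

Conversion of C: C consumed = 0.346 × 323 = 111.8 mol/s = 1ξ₁ + 1ξ₂.
Selectivity: 2ξ₁ / (1ξ₂) = 8.03 → ξ₁ = 4.015 ξ₂.
Substitute: (1·4.015 + 1) ξ₂ = 111.8 → ξ₂ = 22.28 mol/s, ξ₁ = 89.47 mol/s.
Outlet amounts (n = n₀ + Σ ν·ξ):
  C: 323 − 1(89.47) − 1(22.28) = 211.2
  A: 0 + 2(89.47) = 178.9
  D: 0 + 1(22.28) = 22.28
Total out = 412.5 mol/s; y_A = 178.9 / 412.5 = 0.4338.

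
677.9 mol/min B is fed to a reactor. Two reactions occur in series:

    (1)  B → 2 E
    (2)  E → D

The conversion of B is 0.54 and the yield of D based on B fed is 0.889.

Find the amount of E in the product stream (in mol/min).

129 mol/min

Conversion of B: B consumed = 1ξ₁ = 0.54 × 677.9 → ξ₁ = 366.1 mol/min.
Yield of D: 1ξ₂ / 677.9 = 0.889 → ξ₂ = 602.7 mol/min.
Outlet amounts (n = n₀ + Σ ν·ξ):
  B: 677.9 − 1(366.1) = 311.8
  E: 0 + 2(366.1) − 1(602.7) = 129.5
  D: 0 + 1(602.7) = 602.7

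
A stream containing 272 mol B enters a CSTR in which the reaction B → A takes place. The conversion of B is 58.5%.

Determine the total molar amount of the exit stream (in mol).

B reacted = 0.585 × 272 = 159.1 mol; ν_B = −1, so ξ = 159.1/1 = 159.1 mol.
Outlet amounts (n = n₀ + ν ξ):
  B: 272 − 1(159.1) = 112.9
  A: 0 + 1(159.1) = 159.1
Total out = 112.9 + 159.1 = 272 mol.

272 mol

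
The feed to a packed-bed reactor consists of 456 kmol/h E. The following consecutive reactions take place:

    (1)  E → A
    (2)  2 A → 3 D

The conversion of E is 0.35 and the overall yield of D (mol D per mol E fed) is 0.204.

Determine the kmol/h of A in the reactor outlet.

97.6 kmol/h

Conversion of E: E consumed = 1ξ₁ = 0.35 × 456 → ξ₁ = 159.6 kmol/h.
Yield of D: 3ξ₂ / 456 = 0.204 → ξ₂ = 31.01 kmol/h.
Outlet amounts (n = n₀ + Σ ν·ξ):
  E: 456 − 1(159.6) = 296.4
  A: 0 + 1(159.6) − 2(31.01) = 97.58
  D: 0 + 3(31.01) = 93.02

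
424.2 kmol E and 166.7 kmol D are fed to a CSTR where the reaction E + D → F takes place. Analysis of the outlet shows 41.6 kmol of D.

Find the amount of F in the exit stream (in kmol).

For D: n = n₀ − 1ξ → 41.6 = 166.7 − 1ξ, giving ξ = 125.1 kmol.
Outlet amounts (n = n₀ + ν ξ):
  E: 424.2 − 1(125.1) = 299.1
  D: 166.7 − 1(125.1) = 41.6
  F: 0 + 1(125.1) = 125.1

125 kmol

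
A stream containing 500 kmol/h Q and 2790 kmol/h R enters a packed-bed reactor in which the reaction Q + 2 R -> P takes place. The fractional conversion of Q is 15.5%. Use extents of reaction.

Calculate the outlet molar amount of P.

Q reacted = 0.155 × 500 = 77.5 kmol/h; ν_Q = −1, so ξ = 77.5/1 = 77.5 kmol/h.
Outlet amounts (n = n₀ + ν ξ):
  Q: 500 − 1(77.5) = 422.5
  R: 2790 − 2(77.5) = 2635
  P: 0 + 1(77.5) = 77.5

77.5 kmol/h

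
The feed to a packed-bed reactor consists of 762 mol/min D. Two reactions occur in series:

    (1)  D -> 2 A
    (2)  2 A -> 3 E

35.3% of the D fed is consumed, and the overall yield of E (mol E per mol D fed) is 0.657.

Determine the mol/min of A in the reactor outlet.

Conversion of D: D consumed = 1ξ₁ = 0.353 × 762 → ξ₁ = 269 mol/min.
Yield of E: 3ξ₂ / 762 = 0.657 → ξ₂ = 166.9 mol/min.
Outlet amounts (n = n₀ + Σ ν·ξ):
  D: 762 − 1(269) = 493
  A: 0 + 2(269) − 2(166.9) = 204.2
  E: 0 + 3(166.9) = 500.6

204 mol/min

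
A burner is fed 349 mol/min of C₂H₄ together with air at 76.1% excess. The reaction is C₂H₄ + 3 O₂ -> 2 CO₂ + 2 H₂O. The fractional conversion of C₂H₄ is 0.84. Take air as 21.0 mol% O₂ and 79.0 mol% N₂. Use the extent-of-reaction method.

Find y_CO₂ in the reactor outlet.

0.0642

Stoichiometric O₂ = 3 × 349 = 1047 mol/min; O₂ fed = 1047 × 1.761 = 1844 mol/min.
N₂ fed = 1844 × 79/21 = 6936 mol/min.
Fuel reacted = 0.84 × 349 → ξ = 293.2 mol/min.
Outlet (n = n₀ + ν ξ):
  C₂H₄: 349 − 1(293.2) = 55.84
  O₂: 1844 − 3(293.2) = 964.3
  N₂: 6936 (inert)
  CO₂: 0 + 2(293.2) = 586.3
  H₂O: 0 + 2(293.2) = 586.3
Total out = 9129 mol/min; y_CO₂ = 586.3 / 9129 = 0.06423.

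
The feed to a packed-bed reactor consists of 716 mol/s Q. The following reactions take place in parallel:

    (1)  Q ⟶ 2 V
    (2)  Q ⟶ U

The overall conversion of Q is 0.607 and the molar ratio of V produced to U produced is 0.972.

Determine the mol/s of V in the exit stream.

Conversion of Q: Q consumed = 0.607 × 716 = 434.6 mol/s = 1ξ₁ + 1ξ₂.
Selectivity: 2ξ₁ / (1ξ₂) = 0.972 → ξ₁ = 0.486 ξ₂.
Substitute: (1·0.486 + 1) ξ₂ = 434.6 → ξ₂ = 292.5 mol/s, ξ₁ = 142.1 mol/s.
Outlet amounts (n = n₀ + Σ ν·ξ):
  Q: 716 − 1(142.1) − 1(292.5) = 281.4
  V: 0 + 2(142.1) = 284.3
  U: 0 + 1(292.5) = 292.5

284 mol/s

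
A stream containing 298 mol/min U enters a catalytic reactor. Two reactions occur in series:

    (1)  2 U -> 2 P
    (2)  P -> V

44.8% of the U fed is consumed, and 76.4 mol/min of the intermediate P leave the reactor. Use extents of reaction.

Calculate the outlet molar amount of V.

Conversion of U: U consumed = 2ξ₁ = 0.448 × 298 → ξ₁ = 66.75 mol/min.
P balance: n_P = 0 + 2ξ₁ − 1ξ₂ = 76.4 → ξ₂ = (2·66.75 − 76.4)/1 = 57.1 mol/min.
Outlet amounts (n = n₀ + Σ ν·ξ):
  U: 298 − 2(66.75) = 164.5
  P: 0 + 2(66.75) − 1(57.1) = 76.4
  V: 0 + 1(57.1) = 57.1

57.1 mol/min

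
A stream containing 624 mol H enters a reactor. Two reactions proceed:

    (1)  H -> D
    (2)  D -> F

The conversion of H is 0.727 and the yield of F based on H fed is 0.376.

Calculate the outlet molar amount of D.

Conversion of H: H consumed = 1ξ₁ = 0.727 × 624 → ξ₁ = 453.6 mol.
Yield of F: 1ξ₂ / 624 = 0.376 → ξ₂ = 234.6 mol.
Outlet amounts (n = n₀ + Σ ν·ξ):
  H: 624 − 1(453.6) = 170.4
  D: 0 + 1(453.6) − 1(234.6) = 219
  F: 0 + 1(234.6) = 234.6

219 mol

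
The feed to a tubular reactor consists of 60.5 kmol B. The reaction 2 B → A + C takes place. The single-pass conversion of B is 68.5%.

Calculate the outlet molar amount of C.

B reacted = 0.685 × 60.5 = 41.44 kmol; ν_B = −2, so ξ = 41.44/2 = 20.72 kmol.
Outlet amounts (n = n₀ + ν ξ):
  B: 60.5 − 2(20.72) = 19.06
  A: 0 + 1(20.72) = 20.72
  C: 0 + 1(20.72) = 20.72

20.7 kmol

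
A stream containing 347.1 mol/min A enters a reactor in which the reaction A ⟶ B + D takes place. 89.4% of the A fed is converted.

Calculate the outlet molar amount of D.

A reacted = 0.894 × 347.1 = 310.3 mol/min; ν_A = −1, so ξ = 310.3/1 = 310.3 mol/min.
Outlet amounts (n = n₀ + ν ξ):
  A: 347.1 − 1(310.3) = 36.79
  B: 0 + 1(310.3) = 310.3
  D: 0 + 1(310.3) = 310.3

310 mol/min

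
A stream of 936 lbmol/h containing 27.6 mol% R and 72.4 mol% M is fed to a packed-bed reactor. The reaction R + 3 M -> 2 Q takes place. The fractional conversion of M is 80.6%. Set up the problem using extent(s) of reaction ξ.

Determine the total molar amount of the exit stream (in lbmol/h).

M reacted = 0.806 × 677.7 = 546.2 lbmol/h; ν_M = −3, so ξ = 546.2/3 = 182.1 lbmol/h.
Outlet amounts (n = n₀ + ν ξ):
  R: 258.3 − 1(182.1) = 76.27
  M: 677.7 − 3(182.1) = 131.5
  Q: 0 + 2(182.1) = 364.1
Total out = 76.27 + 131.5 + 364.1 = 571.9 lbmol/h.

572 lbmol/h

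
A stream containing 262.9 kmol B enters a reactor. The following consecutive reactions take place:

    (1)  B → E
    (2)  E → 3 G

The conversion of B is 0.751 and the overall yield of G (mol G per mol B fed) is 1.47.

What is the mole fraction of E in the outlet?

Conversion of B: B consumed = 1ξ₁ = 0.751 × 262.9 → ξ₁ = 197.4 kmol.
Yield of G: 3ξ₂ / 262.9 = 1.47 → ξ₂ = 128.8 kmol.
Outlet amounts (n = n₀ + Σ ν·ξ):
  B: 262.9 − 1(197.4) = 65.46
  E: 0 + 1(197.4) − 1(128.8) = 68.62
  G: 0 + 3(128.8) = 386.5
Total out = 520.5 kmol; y_E = 68.62 / 520.5 = 0.1318.

0.132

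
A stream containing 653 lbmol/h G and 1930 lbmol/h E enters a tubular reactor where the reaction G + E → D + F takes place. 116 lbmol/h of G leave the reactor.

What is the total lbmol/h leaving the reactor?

For G: n = n₀ − 1ξ → 116 = 653 − 1ξ, giving ξ = 537 lbmol/h.
Outlet amounts (n = n₀ + ν ξ):
  G: 653 − 1(537) = 116
  E: 1930 − 1(537) = 1393
  D: 0 + 1(537) = 537
  F: 0 + 1(537) = 537
Total out = 116 + 1393 + 537 + 537 = 2583 lbmol/h.

2580 lbmol/h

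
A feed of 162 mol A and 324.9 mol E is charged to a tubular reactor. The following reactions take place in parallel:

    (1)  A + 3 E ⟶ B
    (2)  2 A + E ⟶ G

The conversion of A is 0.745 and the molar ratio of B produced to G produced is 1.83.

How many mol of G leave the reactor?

31.5 mol

Conversion of A: A consumed = 0.745 × 162 = 120.7 mol = 1ξ₁ + 2ξ₂.
Selectivity: 1ξ₁ / (1ξ₂) = 1.83 → ξ₁ = 1.83 ξ₂.
Substitute: (1·1.83 + 2) ξ₂ = 120.7 → ξ₂ = 31.51 mol, ξ₁ = 57.67 mol.
Outlet amounts (n = n₀ + Σ ν·ξ):
  A: 162 − 1(57.67) − 2(31.51) = 41.31
  E: 324.9 − 3(57.67) − 1(31.51) = 120.4
  B: 0 + 1(57.67) = 57.67
  G: 0 + 1(31.51) = 31.51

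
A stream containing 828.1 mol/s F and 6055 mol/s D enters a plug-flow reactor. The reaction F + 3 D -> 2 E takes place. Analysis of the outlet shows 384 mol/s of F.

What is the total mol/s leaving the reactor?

5990 mol/s

For F: n = n₀ − 1ξ → 384 = 828.1 − 1ξ, giving ξ = 444.1 mol/s.
Outlet amounts (n = n₀ + ν ξ):
  F: 828.1 − 1(444.1) = 384
  D: 6055 − 3(444.1) = 4723
  E: 0 + 2(444.1) = 888.2
Total out = 384 + 4723 + 888.2 = 5995 mol/s.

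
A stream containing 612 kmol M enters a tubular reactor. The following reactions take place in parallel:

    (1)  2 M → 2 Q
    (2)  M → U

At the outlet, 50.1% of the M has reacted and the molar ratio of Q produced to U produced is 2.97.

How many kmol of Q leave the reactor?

Conversion of M: M consumed = 0.501 × 612 = 306.6 kmol = 2ξ₁ + 1ξ₂.
Selectivity: 2ξ₁ / (1ξ₂) = 2.97 → ξ₁ = 1.485 ξ₂.
Substitute: (2·1.485 + 1) ξ₂ = 306.6 → ξ₂ = 77.23 kmol, ξ₁ = 114.7 kmol.
Outlet amounts (n = n₀ + Σ ν·ξ):
  M: 612 − 2(114.7) − 1(77.23) = 305.4
  Q: 0 + 2(114.7) = 229.4
  U: 0 + 1(77.23) = 77.23

229 kmol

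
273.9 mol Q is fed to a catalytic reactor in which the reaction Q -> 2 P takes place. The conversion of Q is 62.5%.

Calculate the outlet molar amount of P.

Q reacted = 0.625 × 273.9 = 171.2 mol; ν_Q = −1, so ξ = 171.2/1 = 171.2 mol.
Outlet amounts (n = n₀ + ν ξ):
  Q: 273.9 − 1(171.2) = 102.7
  P: 0 + 2(171.2) = 342.4

342 mol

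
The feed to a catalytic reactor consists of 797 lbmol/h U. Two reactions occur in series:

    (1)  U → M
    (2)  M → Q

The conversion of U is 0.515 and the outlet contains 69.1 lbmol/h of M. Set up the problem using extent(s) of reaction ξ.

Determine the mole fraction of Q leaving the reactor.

0.428

Conversion of U: U consumed = 1ξ₁ = 0.515 × 797 → ξ₁ = 410.5 lbmol/h.
M balance: n_M = 0 + 1ξ₁ − 1ξ₂ = 69.1 → ξ₂ = (1·410.5 − 69.1)/1 = 341.4 lbmol/h.
Outlet amounts (n = n₀ + Σ ν·ξ):
  U: 797 − 1(410.5) = 386.5
  M: 0 + 1(410.5) − 1(341.4) = 69.1
  Q: 0 + 1(341.4) = 341.4
Total out = 797 lbmol/h; y_Q = 341.4 / 797 = 0.4283.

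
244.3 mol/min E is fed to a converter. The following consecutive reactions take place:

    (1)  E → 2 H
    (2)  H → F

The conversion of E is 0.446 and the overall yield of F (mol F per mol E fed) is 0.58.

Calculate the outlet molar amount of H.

Conversion of E: E consumed = 1ξ₁ = 0.446 × 244.3 → ξ₁ = 109 mol/min.
Yield of F: 1ξ₂ / 244.3 = 0.58 → ξ₂ = 141.7 mol/min.
Outlet amounts (n = n₀ + Σ ν·ξ):
  E: 244.3 − 1(109) = 135.3
  H: 0 + 2(109) − 1(141.7) = 76.22
  F: 0 + 1(141.7) = 141.7

76.2 mol/min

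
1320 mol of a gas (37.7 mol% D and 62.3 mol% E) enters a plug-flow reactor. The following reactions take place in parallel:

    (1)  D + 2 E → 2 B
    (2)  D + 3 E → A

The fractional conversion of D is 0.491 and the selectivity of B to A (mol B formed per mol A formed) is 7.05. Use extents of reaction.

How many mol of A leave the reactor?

54 mol

Conversion of D: D consumed = 0.491 × 497.6 = 244.3 mol = 1ξ₁ + 1ξ₂.
Selectivity: 2ξ₁ / (1ξ₂) = 7.05 → ξ₁ = 3.525 ξ₂.
Substitute: (1·3.525 + 1) ξ₂ = 244.3 → ξ₂ = 54 mol, ξ₁ = 190.3 mol.
Outlet amounts (n = n₀ + Σ ν·ξ):
  D: 497.6 − 1(190.3) − 1(54) = 253.3
  E: 822.4 − 2(190.3) − 3(54) = 279.7
  B: 0 + 2(190.3) = 380.7
  A: 0 + 1(54) = 54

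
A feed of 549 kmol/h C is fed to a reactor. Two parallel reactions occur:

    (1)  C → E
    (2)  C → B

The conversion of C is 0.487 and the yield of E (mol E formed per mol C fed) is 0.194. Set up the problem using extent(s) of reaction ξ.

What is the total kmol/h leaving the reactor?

549 kmol/h

Yield of E: 1ξ₁ / 549 = 0.194 → ξ₁ = 106.5 kmol/h.
Conversion of C: 1ξ₁ + 1ξ₂ = 0.487 × 549 = 267.4 → ξ₂ = 160.9 kmol/h.
Outlet amounts (n = n₀ + Σ ν·ξ):
  C: 549 − 1(106.5) − 1(160.9) = 281.6
  E: 0 + 1(106.5) = 106.5
  B: 0 + 1(160.9) = 160.9
Total out = 281.6 + 106.5 + 160.9 = 549 kmol/h.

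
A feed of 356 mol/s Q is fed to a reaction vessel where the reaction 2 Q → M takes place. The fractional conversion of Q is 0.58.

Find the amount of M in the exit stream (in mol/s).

103 mol/s

Q reacted = 0.58 × 356 = 206.5 mol/s; ν_Q = −2, so ξ = 206.5/2 = 103.2 mol/s.
Outlet amounts (n = n₀ + ν ξ):
  Q: 356 − 2(103.2) = 149.5
  M: 0 + 1(103.2) = 103.2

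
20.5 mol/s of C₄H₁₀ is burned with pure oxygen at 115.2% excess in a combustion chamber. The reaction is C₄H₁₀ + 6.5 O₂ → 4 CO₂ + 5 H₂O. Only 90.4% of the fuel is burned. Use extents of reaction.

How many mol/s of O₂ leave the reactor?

Stoichiometric O₂ = 6.5 × 20.5 = 133.2 mol/s; O₂ fed = 133.2 × 2.152 = 286.8 mol/s.
Fuel reacted = 0.904 × 20.5 → ξ = 18.53 mol/s.
Outlet (n = n₀ + ν ξ):
  C₄H₁₀: 20.5 − 1(18.53) = 1.968
  O₂: 286.8 − 6.5(18.53) = 166.3
  CO₂: 0 + 4(18.53) = 74.13
  H₂O: 0 + 5(18.53) = 92.66

166 mol/s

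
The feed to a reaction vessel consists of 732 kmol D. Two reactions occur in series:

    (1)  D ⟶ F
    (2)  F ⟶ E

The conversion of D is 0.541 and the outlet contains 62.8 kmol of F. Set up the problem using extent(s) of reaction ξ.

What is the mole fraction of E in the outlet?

Conversion of D: D consumed = 1ξ₁ = 0.541 × 732 → ξ₁ = 396 kmol.
F balance: n_F = 0 + 1ξ₁ − 1ξ₂ = 62.8 → ξ₂ = (1·396 − 62.8)/1 = 333.2 kmol.
Outlet amounts (n = n₀ + Σ ν·ξ):
  D: 732 − 1(396) = 336
  F: 0 + 1(396) − 1(333.2) = 62.8
  E: 0 + 1(333.2) = 333.2
Total out = 732 kmol; y_E = 333.2 / 732 = 0.4552.

0.455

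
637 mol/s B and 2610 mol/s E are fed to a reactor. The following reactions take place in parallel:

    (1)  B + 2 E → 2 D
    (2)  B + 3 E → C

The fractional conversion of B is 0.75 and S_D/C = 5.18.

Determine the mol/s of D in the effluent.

Conversion of B: B consumed = 0.75 × 637 = 477.8 mol/s = 1ξ₁ + 1ξ₂.
Selectivity: 2ξ₁ / (1ξ₂) = 5.18 → ξ₁ = 2.59 ξ₂.
Substitute: (1·2.59 + 1) ξ₂ = 477.8 → ξ₂ = 133.1 mol/s, ξ₁ = 344.7 mol/s.
Outlet amounts (n = n₀ + Σ ν·ξ):
  B: 637 − 1(344.7) − 1(133.1) = 159.2
  E: 2610 − 2(344.7) − 3(133.1) = 1521
  D: 0 + 2(344.7) = 689.3
  C: 0 + 1(133.1) = 133.1

689 mol/s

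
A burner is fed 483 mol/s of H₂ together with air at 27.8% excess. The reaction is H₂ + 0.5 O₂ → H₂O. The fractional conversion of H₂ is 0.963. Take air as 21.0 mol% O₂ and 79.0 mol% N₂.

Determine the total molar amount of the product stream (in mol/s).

Stoichiometric O₂ = 0.5 × 483 = 241.5 mol/s; O₂ fed = 241.5 × 1.278 = 308.6 mol/s.
N₂ fed = 308.6 × 79/21 = 1161 mol/s.
Fuel reacted = 0.963 × 483 → ξ = 465.1 mol/s.
Outlet (n = n₀ + ν ξ):
  H₂: 483 − 1(465.1) = 17.87
  O₂: 308.6 − 0.5(465.1) = 76.07
  N₂: 1161 (inert)
  H₂O: 0 + 1(465.1) = 465.1
Total out = 17.87 + 76.07 + 1161 + 465.1 = 1720 mol/s.

1720 mol/s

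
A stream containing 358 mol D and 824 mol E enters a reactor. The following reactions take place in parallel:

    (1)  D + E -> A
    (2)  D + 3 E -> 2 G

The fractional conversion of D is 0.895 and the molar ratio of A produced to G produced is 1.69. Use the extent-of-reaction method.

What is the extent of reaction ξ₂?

ξ₂ = 73.2 mol

Conversion of D: D consumed = 0.895 × 358 = 320.4 mol = 1ξ₁ + 1ξ₂.
Selectivity: 1ξ₁ / (2ξ₂) = 1.69 → ξ₁ = 3.38 ξ₂.
Substitute: (1·3.38 + 1) ξ₂ = 320.4 → ξ₂ = 73.15 mol, ξ₁ = 247.3 mol.
Outlet amounts (n = n₀ + Σ ν·ξ):
  D: 358 − 1(247.3) − 1(73.15) = 37.59
  E: 824 − 1(247.3) − 3(73.15) = 357.3
  A: 0 + 1(247.3) = 247.3
  G: 0 + 2(73.15) = 146.3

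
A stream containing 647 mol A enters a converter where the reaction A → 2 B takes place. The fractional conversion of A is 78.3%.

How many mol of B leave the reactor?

1010 mol

A reacted = 0.783 × 647 = 506.6 mol; ν_A = −1, so ξ = 506.6/1 = 506.6 mol.
Outlet amounts (n = n₀ + ν ξ):
  A: 647 − 1(506.6) = 140.4
  B: 0 + 2(506.6) = 1013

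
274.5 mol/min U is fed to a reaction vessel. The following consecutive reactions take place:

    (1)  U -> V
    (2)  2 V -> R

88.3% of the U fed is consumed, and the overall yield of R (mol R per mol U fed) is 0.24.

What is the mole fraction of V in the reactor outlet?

Conversion of U: U consumed = 1ξ₁ = 0.883 × 274.5 → ξ₁ = 242.4 mol/min.
Yield of R: 1ξ₂ / 274.5 = 0.24 → ξ₂ = 65.88 mol/min.
Outlet amounts (n = n₀ + Σ ν·ξ):
  U: 274.5 − 1(242.4) = 32.12
  V: 0 + 1(242.4) − 2(65.88) = 110.6
  R: 0 + 1(65.88) = 65.88
Total out = 208.6 mol/min; y_V = 110.6 / 208.6 = 0.5303.

0.53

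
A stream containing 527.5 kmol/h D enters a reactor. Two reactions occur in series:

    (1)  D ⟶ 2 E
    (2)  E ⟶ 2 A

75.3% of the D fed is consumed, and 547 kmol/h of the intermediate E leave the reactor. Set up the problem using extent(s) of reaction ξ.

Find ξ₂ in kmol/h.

Conversion of D: D consumed = 1ξ₁ = 0.753 × 527.5 → ξ₁ = 397.2 kmol/h.
E balance: n_E = 0 + 2ξ₁ − 1ξ₂ = 547 → ξ₂ = (2·397.2 − 547)/1 = 247.4 kmol/h.
Outlet amounts (n = n₀ + Σ ν·ξ):
  D: 527.5 − 1(397.2) = 130.3
  E: 0 + 2(397.2) − 1(247.4) = 547
  A: 0 + 2(247.4) = 494.8

ξ₂ = 247 kmol/h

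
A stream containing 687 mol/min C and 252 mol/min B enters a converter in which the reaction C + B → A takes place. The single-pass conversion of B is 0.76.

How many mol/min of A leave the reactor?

192 mol/min

B reacted = 0.76 × 252 = 191.5 mol/min; ν_B = −1, so ξ = 191.5/1 = 191.5 mol/min.
Outlet amounts (n = n₀ + ν ξ):
  C: 687 − 1(191.5) = 495.5
  B: 252 − 1(191.5) = 60.48
  A: 0 + 1(191.5) = 191.5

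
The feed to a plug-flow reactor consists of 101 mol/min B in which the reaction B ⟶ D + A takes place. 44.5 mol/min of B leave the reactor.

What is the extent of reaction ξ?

ξ = 56.5 mol/min

For B: n = n₀ − 1ξ → 44.5 = 101 − 1ξ, giving ξ = 56.5 mol/min.
Outlet amounts (n = n₀ + ν ξ):
  B: 101 − 1(56.5) = 44.5
  D: 0 + 1(56.5) = 56.5
  A: 0 + 1(56.5) = 56.5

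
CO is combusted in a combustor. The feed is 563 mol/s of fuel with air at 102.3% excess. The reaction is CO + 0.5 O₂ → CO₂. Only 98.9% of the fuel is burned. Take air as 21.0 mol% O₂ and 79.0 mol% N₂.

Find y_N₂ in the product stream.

0.715

Stoichiometric O₂ = 0.5 × 563 = 281.5 mol/s; O₂ fed = 281.5 × 2.023 = 569.5 mol/s.
N₂ fed = 569.5 × 79/21 = 2142 mol/s.
Fuel reacted = 0.989 × 563 → ξ = 556.8 mol/s.
Outlet (n = n₀ + ν ξ):
  CO: 563 − 1(556.8) = 6.193
  O₂: 569.5 − 0.5(556.8) = 291.1
  N₂: 2142 (inert)
  CO₂: 0 + 1(556.8) = 556.8
Total out = 2996 mol/s; y_N₂ = 2142 / 2996 = 0.715.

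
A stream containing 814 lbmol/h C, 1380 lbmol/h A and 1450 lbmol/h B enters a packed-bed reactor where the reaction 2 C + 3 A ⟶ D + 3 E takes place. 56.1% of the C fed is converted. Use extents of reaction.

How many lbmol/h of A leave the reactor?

695 lbmol/h

C reacted = 0.561 × 814 = 456.7 lbmol/h; ν_C = −2, so ξ = 456.7/2 = 228.3 lbmol/h.
Outlet amounts (n = n₀ + ν ξ):
  C: 814 − 2(228.3) = 357.3
  A: 1380 − 3(228.3) = 695
  D: 0 + 1(228.3) = 228.3
  E: 0 + 3(228.3) = 685
  B: 1450 (inert)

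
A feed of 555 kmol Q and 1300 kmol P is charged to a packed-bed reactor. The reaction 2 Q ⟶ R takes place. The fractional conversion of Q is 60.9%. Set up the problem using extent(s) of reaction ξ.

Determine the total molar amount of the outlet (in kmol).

1690 kmol

Q reacted = 0.609 × 555 = 338 kmol; ν_Q = −2, so ξ = 338/2 = 169 kmol.
Outlet amounts (n = n₀ + ν ξ):
  Q: 555 − 2(169) = 217
  R: 0 + 1(169) = 169
  P: 1300 (inert)
Total out = 217 + 169 + 1300 = 1686 kmol.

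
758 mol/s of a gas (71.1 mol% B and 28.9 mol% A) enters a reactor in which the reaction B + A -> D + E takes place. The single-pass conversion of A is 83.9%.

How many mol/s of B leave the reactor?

A reacted = 0.839 × 219.1 = 183.8 mol/s; ν_A = −1, so ξ = 183.8/1 = 183.8 mol/s.
Outlet amounts (n = n₀ + ν ξ):
  B: 538.9 − 1(183.8) = 355.1
  A: 219.1 − 1(183.8) = 35.27
  D: 0 + 1(183.8) = 183.8
  E: 0 + 1(183.8) = 183.8

355 mol/s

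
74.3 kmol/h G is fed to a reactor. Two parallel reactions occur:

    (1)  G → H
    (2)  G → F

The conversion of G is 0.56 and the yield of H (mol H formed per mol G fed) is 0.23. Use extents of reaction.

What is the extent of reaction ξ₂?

ξ₂ = 24.5 kmol/h

Yield of H: 1ξ₁ / 74.3 = 0.23 → ξ₁ = 17.09 kmol/h.
Conversion of G: 1ξ₁ + 1ξ₂ = 0.56 × 74.3 = 41.61 → ξ₂ = 24.52 kmol/h.
Outlet amounts (n = n₀ + Σ ν·ξ):
  G: 74.3 − 1(17.09) − 1(24.52) = 32.69
  H: 0 + 1(17.09) = 17.09
  F: 0 + 1(24.52) = 24.52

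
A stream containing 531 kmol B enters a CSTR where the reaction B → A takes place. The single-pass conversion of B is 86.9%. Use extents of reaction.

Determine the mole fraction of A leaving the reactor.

0.869

B reacted = 0.869 × 531 = 461.4 kmol; ν_B = −1, so ξ = 461.4/1 = 461.4 kmol.
Outlet amounts (n = n₀ + ν ξ):
  B: 531 − 1(461.4) = 69.56
  A: 0 + 1(461.4) = 461.4
Total out = 531 kmol; y_A = 461.4 / 531 = 0.869.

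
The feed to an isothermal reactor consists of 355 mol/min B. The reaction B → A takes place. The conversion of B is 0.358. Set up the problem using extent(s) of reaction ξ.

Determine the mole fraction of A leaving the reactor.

0.358

B reacted = 0.358 × 355 = 127.1 mol/min; ν_B = −1, so ξ = 127.1/1 = 127.1 mol/min.
Outlet amounts (n = n₀ + ν ξ):
  B: 355 − 1(127.1) = 227.9
  A: 0 + 1(127.1) = 127.1
Total out = 355 mol/min; y_A = 127.1 / 355 = 0.358.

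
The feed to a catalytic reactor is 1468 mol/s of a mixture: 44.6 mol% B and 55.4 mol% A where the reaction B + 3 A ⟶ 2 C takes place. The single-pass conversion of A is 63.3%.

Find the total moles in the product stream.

A reacted = 0.633 × 813.3 = 514.8 mol/s; ν_A = −3, so ξ = 514.8/3 = 171.6 mol/s.
Outlet amounts (n = n₀ + ν ξ):
  B: 654.7 − 1(171.6) = 483.1
  A: 813.3 − 3(171.6) = 298.5
  C: 0 + 2(171.6) = 343.2
Total out = 483.1 + 298.5 + 343.2 = 1125 mol/s.

1120 mol/s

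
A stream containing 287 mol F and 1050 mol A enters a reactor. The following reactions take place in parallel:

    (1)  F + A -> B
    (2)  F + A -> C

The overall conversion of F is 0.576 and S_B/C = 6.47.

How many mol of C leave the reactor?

22.1 mol

Conversion of F: F consumed = 0.576 × 287 = 165.3 mol = 1ξ₁ + 1ξ₂.
Selectivity: 1ξ₁ / (1ξ₂) = 6.47 → ξ₁ = 6.47 ξ₂.
Substitute: (1·6.47 + 1) ξ₂ = 165.3 → ξ₂ = 22.13 mol, ξ₁ = 143.2 mol.
Outlet amounts (n = n₀ + Σ ν·ξ):
  F: 287 − 1(143.2) − 1(22.13) = 121.7
  A: 1050 − 1(143.2) − 1(22.13) = 884.7
  B: 0 + 1(143.2) = 143.2
  C: 0 + 1(22.13) = 22.13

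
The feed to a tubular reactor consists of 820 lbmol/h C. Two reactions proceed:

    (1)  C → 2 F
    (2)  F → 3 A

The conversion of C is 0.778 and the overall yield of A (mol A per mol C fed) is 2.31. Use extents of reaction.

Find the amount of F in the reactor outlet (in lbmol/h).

Conversion of C: C consumed = 1ξ₁ = 0.778 × 820 → ξ₁ = 638 lbmol/h.
Yield of A: 3ξ₂ / 820 = 2.31 → ξ₂ = 631.4 lbmol/h.
Outlet amounts (n = n₀ + Σ ν·ξ):
  C: 820 − 1(638) = 182
  F: 0 + 2(638) − 1(631.4) = 644.5
  A: 0 + 3(631.4) = 1894

645 lbmol/h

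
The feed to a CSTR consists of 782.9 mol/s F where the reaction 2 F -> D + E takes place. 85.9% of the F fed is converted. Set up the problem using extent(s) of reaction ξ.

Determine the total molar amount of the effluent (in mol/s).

F reacted = 0.859 × 782.9 = 672.5 mol/s; ν_F = −2, so ξ = 672.5/2 = 336.3 mol/s.
Outlet amounts (n = n₀ + ν ξ):
  F: 782.9 − 2(336.3) = 110.4
  D: 0 + 1(336.3) = 336.3
  E: 0 + 1(336.3) = 336.3
Total out = 110.4 + 336.3 + 336.3 = 782.9 mol/s.

783 mol/s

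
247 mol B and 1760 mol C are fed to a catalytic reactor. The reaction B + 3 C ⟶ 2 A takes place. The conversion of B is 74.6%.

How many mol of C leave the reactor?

B reacted = 0.746 × 247 = 184.3 mol; ν_B = −1, so ξ = 184.3/1 = 184.3 mol.
Outlet amounts (n = n₀ + ν ξ):
  B: 247 − 1(184.3) = 62.74
  C: 1760 − 3(184.3) = 1207
  A: 0 + 2(184.3) = 368.5

1210 mol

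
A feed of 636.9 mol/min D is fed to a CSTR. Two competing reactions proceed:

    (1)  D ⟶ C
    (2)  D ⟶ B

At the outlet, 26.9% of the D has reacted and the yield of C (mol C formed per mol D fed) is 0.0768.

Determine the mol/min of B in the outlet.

122 mol/min

Yield of C: 1ξ₁ / 636.9 = 0.0768 → ξ₁ = 48.91 mol/min.
Conversion of D: 1ξ₁ + 1ξ₂ = 0.269 × 636.9 = 171.3 → ξ₂ = 122.4 mol/min.
Outlet amounts (n = n₀ + Σ ν·ξ):
  D: 636.9 − 1(48.91) − 1(122.4) = 465.6
  C: 0 + 1(48.91) = 48.91
  B: 0 + 1(122.4) = 122.4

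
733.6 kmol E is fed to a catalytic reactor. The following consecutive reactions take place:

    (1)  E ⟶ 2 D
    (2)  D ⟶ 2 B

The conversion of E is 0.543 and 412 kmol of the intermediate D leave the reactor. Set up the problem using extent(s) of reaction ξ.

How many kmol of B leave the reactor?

Conversion of E: E consumed = 1ξ₁ = 0.543 × 733.6 → ξ₁ = 398.3 kmol.
D balance: n_D = 0 + 2ξ₁ − 1ξ₂ = 412 → ξ₂ = (2·398.3 − 412)/1 = 384.7 kmol.
Outlet amounts (n = n₀ + Σ ν·ξ):
  E: 733.6 − 1(398.3) = 335.3
  D: 0 + 2(398.3) − 1(384.7) = 412
  B: 0 + 2(384.7) = 769.4

769 kmol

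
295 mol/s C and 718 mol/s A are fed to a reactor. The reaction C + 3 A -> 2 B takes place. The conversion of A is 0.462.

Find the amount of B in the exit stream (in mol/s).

221 mol/s

A reacted = 0.462 × 718 = 331.7 mol/s; ν_A = −3, so ξ = 331.7/3 = 110.6 mol/s.
Outlet amounts (n = n₀ + ν ξ):
  C: 295 − 1(110.6) = 184.4
  A: 718 − 3(110.6) = 386.3
  B: 0 + 2(110.6) = 221.1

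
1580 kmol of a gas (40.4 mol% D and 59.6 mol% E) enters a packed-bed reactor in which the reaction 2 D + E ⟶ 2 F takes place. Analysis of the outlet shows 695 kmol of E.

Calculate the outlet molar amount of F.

493 kmol

For E: n = n₀ − 1ξ → 695 = 941.7 − 1ξ, giving ξ = 246.7 kmol.
Outlet amounts (n = n₀ + ν ξ):
  D: 638.3 − 2(246.7) = 145
  E: 941.7 − 1(246.7) = 695
  F: 0 + 2(246.7) = 493.4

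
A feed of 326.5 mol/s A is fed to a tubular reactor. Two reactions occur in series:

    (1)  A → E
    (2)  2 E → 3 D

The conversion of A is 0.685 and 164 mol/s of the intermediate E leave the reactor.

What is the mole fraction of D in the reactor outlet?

Conversion of A: A consumed = 1ξ₁ = 0.685 × 326.5 → ξ₁ = 223.7 mol/s.
E balance: n_E = 0 + 1ξ₁ − 2ξ₂ = 164 → ξ₂ = (1·223.7 − 164)/2 = 29.83 mol/s.
Outlet amounts (n = n₀ + Σ ν·ξ):
  A: 326.5 − 1(223.7) = 102.8
  E: 0 + 1(223.7) − 2(29.83) = 164
  D: 0 + 3(29.83) = 89.48
Total out = 356.3 mol/s; y_D = 89.48 / 356.3 = 0.2511.

0.251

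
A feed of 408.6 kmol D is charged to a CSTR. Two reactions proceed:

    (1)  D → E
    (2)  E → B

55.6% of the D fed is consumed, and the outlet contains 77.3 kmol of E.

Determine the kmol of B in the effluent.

Conversion of D: D consumed = 1ξ₁ = 0.556 × 408.6 → ξ₁ = 227.2 kmol.
E balance: n_E = 0 + 1ξ₁ − 1ξ₂ = 77.3 → ξ₂ = (1·227.2 − 77.3)/1 = 149.9 kmol.
Outlet amounts (n = n₀ + Σ ν·ξ):
  D: 408.6 − 1(227.2) = 181.4
  E: 0 + 1(227.2) − 1(149.9) = 77.3
  B: 0 + 1(149.9) = 149.9

150 kmol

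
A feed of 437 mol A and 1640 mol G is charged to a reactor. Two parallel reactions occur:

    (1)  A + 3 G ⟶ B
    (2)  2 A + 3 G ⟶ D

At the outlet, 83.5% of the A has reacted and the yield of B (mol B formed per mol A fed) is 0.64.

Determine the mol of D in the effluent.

Yield of B: 1ξ₁ / 437 = 0.64 → ξ₁ = 279.7 mol.
Conversion of A: 1ξ₁ + 2ξ₂ = 0.835 × 437 = 364.9 → ξ₂ = 42.61 mol.
Outlet amounts (n = n₀ + Σ ν·ξ):
  A: 437 − 1(279.7) − 2(42.61) = 72.11
  G: 1640 − 3(279.7) − 3(42.61) = 673.1
  B: 0 + 1(279.7) = 279.7
  D: 0 + 1(42.61) = 42.61

42.6 mol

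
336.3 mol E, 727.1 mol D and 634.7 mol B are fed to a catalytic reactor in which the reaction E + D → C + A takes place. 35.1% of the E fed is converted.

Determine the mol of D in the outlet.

609 mol

E reacted = 0.351 × 336.3 = 118 mol; ν_E = −1, so ξ = 118/1 = 118 mol.
Outlet amounts (n = n₀ + ν ξ):
  E: 336.3 − 1(118) = 218.3
  D: 727.1 − 1(118) = 609.1
  C: 0 + 1(118) = 118
  A: 0 + 1(118) = 118
  B: 634.7 (inert)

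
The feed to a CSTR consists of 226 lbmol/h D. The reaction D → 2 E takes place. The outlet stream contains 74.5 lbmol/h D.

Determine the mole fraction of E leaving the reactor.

For D: n = n₀ − 1ξ → 74.5 = 226 − 1ξ, giving ξ = 151.5 lbmol/h.
Outlet amounts (n = n₀ + ν ξ):
  D: 226 − 1(151.5) = 74.5
  E: 0 + 2(151.5) = 303
Total out = 377.5 lbmol/h; y_E = 303 / 377.5 = 0.8026.

0.803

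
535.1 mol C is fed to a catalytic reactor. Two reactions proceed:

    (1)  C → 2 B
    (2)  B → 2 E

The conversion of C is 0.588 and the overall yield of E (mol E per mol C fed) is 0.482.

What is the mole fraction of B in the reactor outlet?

Conversion of C: C consumed = 1ξ₁ = 0.588 × 535.1 → ξ₁ = 314.6 mol.
Yield of E: 2ξ₂ / 535.1 = 0.482 → ξ₂ = 129 mol.
Outlet amounts (n = n₀ + Σ ν·ξ):
  C: 535.1 − 1(314.6) = 220.5
  B: 0 + 2(314.6) − 1(129) = 500.3
  E: 0 + 2(129) = 257.9
Total out = 978.7 mol; y_B = 500.3 / 978.7 = 0.5112.

0.511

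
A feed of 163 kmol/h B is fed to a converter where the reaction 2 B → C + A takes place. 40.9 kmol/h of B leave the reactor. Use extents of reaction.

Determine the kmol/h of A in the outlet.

61 kmol/h

For B: n = n₀ − 2ξ → 40.9 = 163 − 2ξ, giving ξ = 61.05 kmol/h.
Outlet amounts (n = n₀ + ν ξ):
  B: 163 − 2(61.05) = 40.9
  C: 0 + 1(61.05) = 61.05
  A: 0 + 1(61.05) = 61.05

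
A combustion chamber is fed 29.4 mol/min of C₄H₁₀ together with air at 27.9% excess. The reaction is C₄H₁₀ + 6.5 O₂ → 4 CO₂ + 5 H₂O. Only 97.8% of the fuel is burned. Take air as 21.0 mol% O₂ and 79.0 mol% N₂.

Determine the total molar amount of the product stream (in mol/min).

1240 mol/min

Stoichiometric O₂ = 6.5 × 29.4 = 191.1 mol/min; O₂ fed = 191.1 × 1.279 = 244.4 mol/min.
N₂ fed = 244.4 × 79/21 = 919.5 mol/min.
Fuel reacted = 0.978 × 29.4 → ξ = 28.75 mol/min.
Outlet (n = n₀ + ν ξ):
  C₄H₁₀: 29.4 − 1(28.75) = 0.6468
  O₂: 244.4 − 6.5(28.75) = 57.52
  N₂: 919.5 (inert)
  CO₂: 0 + 4(28.75) = 115
  H₂O: 0 + 5(28.75) = 143.8
Total out = 0.6468 + 57.52 + 919.5 + 115 + 143.8 = 1236 mol/min.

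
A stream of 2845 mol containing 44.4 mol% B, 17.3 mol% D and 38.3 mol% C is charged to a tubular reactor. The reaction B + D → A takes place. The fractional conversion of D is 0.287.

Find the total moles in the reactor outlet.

D reacted = 0.287 × 492.2 = 141.3 mol; ν_D = −1, so ξ = 141.3/1 = 141.3 mol.
Outlet amounts (n = n₀ + ν ξ):
  B: 1263 − 1(141.3) = 1122
  D: 492.2 − 1(141.3) = 350.9
  A: 0 + 1(141.3) = 141.3
  C: 1090 (inert)
Total out = 1122 + 350.9 + 141.3 + 1090 = 2704 mol.

2700 mol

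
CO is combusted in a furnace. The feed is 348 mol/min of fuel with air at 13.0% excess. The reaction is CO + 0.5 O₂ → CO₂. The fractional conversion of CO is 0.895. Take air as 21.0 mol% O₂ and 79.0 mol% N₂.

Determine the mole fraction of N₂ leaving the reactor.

0.655

Stoichiometric O₂ = 0.5 × 348 = 174 mol/min; O₂ fed = 174 × 1.130 = 196.6 mol/min.
N₂ fed = 196.6 × 79/21 = 739.7 mol/min.
Fuel reacted = 0.895 × 348 → ξ = 311.5 mol/min.
Outlet (n = n₀ + ν ξ):
  CO: 348 − 1(311.5) = 36.54
  O₂: 196.6 − 0.5(311.5) = 40.89
  N₂: 739.7 (inert)
  CO₂: 0 + 1(311.5) = 311.5
Total out = 1129 mol/min; y_N₂ = 739.7 / 1129 = 0.6554.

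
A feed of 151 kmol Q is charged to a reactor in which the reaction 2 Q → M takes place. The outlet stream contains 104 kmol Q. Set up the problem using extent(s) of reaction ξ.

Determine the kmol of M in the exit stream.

23.5 kmol

For Q: n = n₀ − 2ξ → 104 = 151 − 2ξ, giving ξ = 23.5 kmol.
Outlet amounts (n = n₀ + ν ξ):
  Q: 151 − 2(23.5) = 104
  M: 0 + 1(23.5) = 23.5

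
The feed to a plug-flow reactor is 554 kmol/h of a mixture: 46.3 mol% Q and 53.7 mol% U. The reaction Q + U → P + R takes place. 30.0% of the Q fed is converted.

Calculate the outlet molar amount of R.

77 kmol/h

Q reacted = 0.3 × 256.5 = 76.95 kmol/h; ν_Q = −1, so ξ = 76.95/1 = 76.95 kmol/h.
Outlet amounts (n = n₀ + ν ξ):
  Q: 256.5 − 1(76.95) = 179.6
  U: 297.5 − 1(76.95) = 220.5
  P: 0 + 1(76.95) = 76.95
  R: 0 + 1(76.95) = 76.95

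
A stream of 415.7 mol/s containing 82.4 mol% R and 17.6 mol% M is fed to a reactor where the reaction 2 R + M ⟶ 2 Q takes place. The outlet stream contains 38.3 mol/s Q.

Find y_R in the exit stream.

0.767

For Q: n = n₀ + 2ξ → 38.3 = 0 + 2ξ, giving ξ = 19.15 mol/s.
Outlet amounts (n = n₀ + ν ξ):
  R: 342.5 − 2(19.15) = 304.2
  M: 73.16 − 1(19.15) = 54.01
  Q: 0 + 2(19.15) = 38.3
Total out = 396.6 mol/s; y_R = 304.2 / 396.6 = 0.7672.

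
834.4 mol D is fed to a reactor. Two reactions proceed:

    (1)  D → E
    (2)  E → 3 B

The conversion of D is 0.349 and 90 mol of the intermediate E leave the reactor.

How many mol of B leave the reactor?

Conversion of D: D consumed = 1ξ₁ = 0.349 × 834.4 → ξ₁ = 291.2 mol.
E balance: n_E = 0 + 1ξ₁ − 1ξ₂ = 90 → ξ₂ = (1·291.2 − 90)/1 = 201.2 mol.
Outlet amounts (n = n₀ + Σ ν·ξ):
  D: 834.4 − 1(291.2) = 543.2
  E: 0 + 1(291.2) − 1(201.2) = 90
  B: 0 + 3(201.2) = 603.6

604 mol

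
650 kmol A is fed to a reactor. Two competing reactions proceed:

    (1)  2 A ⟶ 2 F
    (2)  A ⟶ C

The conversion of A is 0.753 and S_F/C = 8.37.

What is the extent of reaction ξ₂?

ξ₂ = 52.2 kmol

Conversion of A: A consumed = 0.753 × 650 = 489.4 kmol = 2ξ₁ + 1ξ₂.
Selectivity: 2ξ₁ / (1ξ₂) = 8.37 → ξ₁ = 4.185 ξ₂.
Substitute: (2·4.185 + 1) ξ₂ = 489.4 → ξ₂ = 52.24 kmol, ξ₁ = 218.6 kmol.
Outlet amounts (n = n₀ + Σ ν·ξ):
  A: 650 − 2(218.6) − 1(52.24) = 160.6
  F: 0 + 2(218.6) = 437.2
  C: 0 + 1(52.24) = 52.24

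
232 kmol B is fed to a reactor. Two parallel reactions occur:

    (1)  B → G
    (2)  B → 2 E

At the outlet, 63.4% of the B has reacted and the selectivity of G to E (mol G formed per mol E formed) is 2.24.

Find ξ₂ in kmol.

Conversion of B: B consumed = 0.634 × 232 = 147.1 kmol = 1ξ₁ + 1ξ₂.
Selectivity: 1ξ₁ / (2ξ₂) = 2.24 → ξ₁ = 4.48 ξ₂.
Substitute: (1·4.48 + 1) ξ₂ = 147.1 → ξ₂ = 26.84 kmol, ξ₁ = 120.2 kmol.
Outlet amounts (n = n₀ + Σ ν·ξ):
  B: 232 − 1(120.2) − 1(26.84) = 84.91
  G: 0 + 1(120.2) = 120.2
  E: 0 + 2(26.84) = 53.68

ξ₂ = 26.8 kmol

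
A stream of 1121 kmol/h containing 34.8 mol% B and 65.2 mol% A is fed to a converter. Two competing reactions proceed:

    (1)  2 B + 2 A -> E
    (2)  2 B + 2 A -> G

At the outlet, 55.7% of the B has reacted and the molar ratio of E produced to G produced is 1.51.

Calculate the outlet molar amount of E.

65.4 kmol/h

Conversion of B: B consumed = 0.557 × 390.1 = 217.3 kmol/h = 2ξ₁ + 2ξ₂.
Selectivity: 1ξ₁ / (1ξ₂) = 1.51 → ξ₁ = 1.51 ξ₂.
Substitute: (2·1.51 + 2) ξ₂ = 217.3 → ξ₂ = 43.28 kmol/h, ξ₁ = 65.36 kmol/h.
Outlet amounts (n = n₀ + Σ ν·ξ):
  B: 390.1 − 2(65.36) − 2(43.28) = 172.8
  A: 730.9 − 2(65.36) − 2(43.28) = 513.6
  E: 0 + 1(65.36) = 65.36
  G: 0 + 1(43.28) = 43.28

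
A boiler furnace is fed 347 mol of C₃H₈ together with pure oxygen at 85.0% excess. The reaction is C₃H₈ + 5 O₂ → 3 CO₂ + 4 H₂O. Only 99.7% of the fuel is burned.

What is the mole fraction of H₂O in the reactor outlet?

0.355

Stoichiometric O₂ = 5 × 347 = 1735 mol; O₂ fed = 1735 × 1.850 = 3210 mol.
Fuel reacted = 0.997 × 347 → ξ = 346 mol.
Outlet (n = n₀ + ν ξ):
  C₃H₈: 347 − 1(346) = 1.041
  O₂: 3210 − 5(346) = 1480
  CO₂: 0 + 3(346) = 1038
  H₂O: 0 + 4(346) = 1384
Total out = 3903 mol; y_H₂O = 1384 / 3903 = 0.3546.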